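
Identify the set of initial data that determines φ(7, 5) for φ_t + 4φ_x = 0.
A single point: x = -13. The characteristic through (7, 5) is x - 4t = const, so x = 7 - 4·5 = -13.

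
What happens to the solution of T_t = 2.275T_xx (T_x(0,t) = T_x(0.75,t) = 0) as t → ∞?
T → constant (steady state). Heat is conserved (no flux at boundaries); solution approaches the spatial average.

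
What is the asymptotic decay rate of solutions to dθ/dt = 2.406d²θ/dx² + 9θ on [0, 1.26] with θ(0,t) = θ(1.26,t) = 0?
Eigenvalues: λₙ = 2.406n²π²/1.26² - 9.
First three modes:
  n=1: λ₁ = 2.406π²/1.26² - 9 ≈ 5.957
  n=2: λ₂ = 9.624π²/1.26² - 9 ≈ 50.829
  n=3: λ₃ = 21.654π²/1.26² - 9 ≈ 125.616
Since 2.406π²/1.26² ≈ 14.957 > 9, all λₙ > 0.
The n=1 mode decays slowest → dominates as t → ∞.
Asymptotic: θ ~ c₁ sin(πx/1.26) e^{-λ₁t} with decay rate λ₁ ≈ 5.957.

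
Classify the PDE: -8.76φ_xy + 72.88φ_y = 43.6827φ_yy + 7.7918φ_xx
Rewriting in standard form: -7.7918φ_xx - 8.76φ_xy - 43.6827φ_yy + 72.88φ_y = 0. A = -7.7918, B = -8.76, C = -43.6827. Discriminant B² - 4AC = -1284.72984744. Since -1284.72984744 < 0, elliptic.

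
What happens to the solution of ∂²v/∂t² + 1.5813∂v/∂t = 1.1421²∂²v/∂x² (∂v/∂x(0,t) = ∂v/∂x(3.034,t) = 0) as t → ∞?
v → constant (steady state). Damping (γ=1.5813) dissipates the nonconstant modes; with Neumann BCs the spatial average obeys M''+γM'=0 and tends to a finite limit.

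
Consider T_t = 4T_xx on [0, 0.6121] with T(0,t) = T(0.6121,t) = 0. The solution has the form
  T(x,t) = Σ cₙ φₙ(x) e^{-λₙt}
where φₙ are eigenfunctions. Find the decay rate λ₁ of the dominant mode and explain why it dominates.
Eigenvalues: λₙ = 4n²π²/0.6121².
First three modes:
  n=1: λ₁ = 4π²/0.6121² ≈ 105.37
  n=2: λ₂ = 16π²/0.6121² ≈ 421.478 (4× faster decay)
  n=3: λ₃ = 36π²/0.6121² ≈ 948.326 (9× faster decay)
As t → ∞, higher modes decay exponentially faster. The n=1 mode dominates: T ~ c₁ sin(πx/0.6121) e^{-λ₁t}.
Decay rate: λ₁ = 4π²/0.6121² ≈ 105.37.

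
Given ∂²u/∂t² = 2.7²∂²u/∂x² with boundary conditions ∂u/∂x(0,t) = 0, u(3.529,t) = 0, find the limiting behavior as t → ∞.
u oscillates (no decay). Energy is conserved; the solution oscillates indefinitely as standing waves.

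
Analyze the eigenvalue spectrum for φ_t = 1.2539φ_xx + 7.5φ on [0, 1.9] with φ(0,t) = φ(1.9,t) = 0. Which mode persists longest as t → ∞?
Eigenvalues: λₙ = 1.2539n²π²/1.9² - 7.5.
First three modes:
  n=1: λ₁ = 1.2539π²/1.9² - 7.5 ≈ -4.072
  n=2: λ₂ = 5.0156π²/1.9² - 7.5 ≈ 6.212
  n=3: λ₃ = 11.2851π²/1.9² - 7.5 ≈ 23.353
Since 1.2539π²/1.9² ≈ 3.428 < 7.5, λ₁ < 0.
The n=1 mode grows fastest (−λₙ is largest for n=1) → dominates.
Asymptotic: φ ~ c₁ sin(πx/1.9) e^{4.072t} (exponential growth at rate −λ₁ ≈ 4.072).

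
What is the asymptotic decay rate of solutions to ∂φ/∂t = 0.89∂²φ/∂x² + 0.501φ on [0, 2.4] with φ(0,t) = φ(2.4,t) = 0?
Eigenvalues: λₙ = 0.89n²π²/2.4² - 0.501.
First three modes:
  n=1: λ₁ = 0.89π²/2.4² - 0.501 ≈ 1.024
  n=2: λ₂ = 3.56π²/2.4² - 0.501 ≈ 5.599
  n=3: λ₃ = 8.01π²/2.4² - 0.501 ≈ 13.224
Since 0.89π²/2.4² ≈ 1.525 > 0.501, all λₙ > 0.
The n=1 mode decays slowest → dominates as t → ∞.
Asymptotic: φ ~ c₁ sin(πx/2.4) e^{-λ₁t} with decay rate λ₁ ≈ 1.024.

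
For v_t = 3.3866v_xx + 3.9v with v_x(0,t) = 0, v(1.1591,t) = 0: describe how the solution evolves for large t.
v → 0. Diffusion dominates reaction (r=3.9 < κπ²/(4L²)≈6.22); solution decays.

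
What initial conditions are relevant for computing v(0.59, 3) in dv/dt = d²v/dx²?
The entire real line. The heat equation has infinite propagation speed: any initial disturbance instantly affects all points (though exponentially small far away).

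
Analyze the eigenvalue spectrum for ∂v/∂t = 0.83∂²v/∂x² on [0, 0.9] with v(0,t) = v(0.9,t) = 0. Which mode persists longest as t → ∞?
Eigenvalues: λₙ = 0.83n²π²/0.9².
First three modes:
  n=1: λ₁ = 0.83π²/0.9² ≈ 10.113
  n=2: λ₂ = 3.32π²/0.9² ≈ 40.453 (4× faster decay)
  n=3: λ₃ = 7.47π²/0.9² ≈ 91.02 (9× faster decay)
As t → ∞, higher modes decay exponentially faster. The n=1 mode dominates: v ~ c₁ sin(πx/0.9) e^{-λ₁t}.
Decay rate: λ₁ = 0.83π²/0.9² ≈ 10.113.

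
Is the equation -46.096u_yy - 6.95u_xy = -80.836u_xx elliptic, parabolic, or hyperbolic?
Rewriting in standard form: 80.836u_xx - 6.95u_xy - 46.096u_yy = 0. Computing B² - 4AC with A = 80.836, B = -6.95, C = -46.096: discriminant = 14953.167524 (positive). Answer: hyperbolic.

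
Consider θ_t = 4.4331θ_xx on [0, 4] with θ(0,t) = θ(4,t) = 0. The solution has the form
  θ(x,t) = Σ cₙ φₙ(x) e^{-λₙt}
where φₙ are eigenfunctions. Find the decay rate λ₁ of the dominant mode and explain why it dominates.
Eigenvalues: λₙ = 4.4331n²π²/4².
First three modes:
  n=1: λ₁ = 4.4331π²/4² ≈ 2.735
  n=2: λ₂ = 17.7324π²/4² ≈ 10.938 (4× faster decay)
  n=3: λ₃ = 39.8979π²/4² ≈ 24.611 (9× faster decay)
As t → ∞, higher modes decay exponentially faster. The n=1 mode dominates: θ ~ c₁ sin(πx/4) e^{-λ₁t}.
Decay rate: λ₁ = 4.4331π²/4² ≈ 2.735.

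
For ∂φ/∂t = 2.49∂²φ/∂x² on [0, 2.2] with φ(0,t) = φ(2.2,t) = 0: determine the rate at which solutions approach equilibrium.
Eigenvalues: λₙ = 2.49n²π²/2.2².
First three modes:
  n=1: λ₁ = 2.49π²/2.2² ≈ 5.078
  n=2: λ₂ = 9.96π²/2.2² ≈ 20.31 (4× faster decay)
  n=3: λ₃ = 22.41π²/2.2² ≈ 45.698 (9× faster decay)
As t → ∞, higher modes decay exponentially faster. The n=1 mode dominates: φ ~ c₁ sin(πx/2.2) e^{-λ₁t}.
Decay rate: λ₁ = 2.49π²/2.2² ≈ 5.078.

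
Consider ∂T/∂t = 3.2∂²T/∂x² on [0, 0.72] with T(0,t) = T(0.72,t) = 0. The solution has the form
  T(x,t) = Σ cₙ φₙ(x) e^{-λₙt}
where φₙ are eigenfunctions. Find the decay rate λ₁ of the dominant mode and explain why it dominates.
Eigenvalues: λₙ = 3.2n²π²/0.72².
First three modes:
  n=1: λ₁ = 3.2π²/0.72² ≈ 60.923
  n=2: λ₂ = 12.8π²/0.72² ≈ 243.694 (4× faster decay)
  n=3: λ₃ = 28.8π²/0.72² ≈ 548.311 (9× faster decay)
As t → ∞, higher modes decay exponentially faster. The n=1 mode dominates: T ~ c₁ sin(πx/0.72) e^{-λ₁t}.
Decay rate: λ₁ = 3.2π²/0.72² ≈ 60.923.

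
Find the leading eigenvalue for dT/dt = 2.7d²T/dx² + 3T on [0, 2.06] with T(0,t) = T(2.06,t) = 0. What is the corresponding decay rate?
Eigenvalues: λₙ = 2.7n²π²/2.06² - 3.
First three modes:
  n=1: λ₁ = 2.7π²/2.06² - 3 ≈ 3.28
  n=2: λ₂ = 10.8π²/2.06² - 3 ≈ 22.118
  n=3: λ₃ = 24.3π²/2.06² - 3 ≈ 53.516
Since 2.7π²/2.06² ≈ 6.28 > 3, all λₙ > 0.
The n=1 mode decays slowest → dominates as t → ∞.
Asymptotic: T ~ c₁ sin(πx/2.06) e^{-λ₁t} with decay rate λ₁ ≈ 3.28.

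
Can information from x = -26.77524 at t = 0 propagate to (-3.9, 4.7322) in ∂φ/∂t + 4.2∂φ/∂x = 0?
No. Only data at x = -23.77524 affects (-3.9, 4.7322). Advection has one-way propagation along characteristics.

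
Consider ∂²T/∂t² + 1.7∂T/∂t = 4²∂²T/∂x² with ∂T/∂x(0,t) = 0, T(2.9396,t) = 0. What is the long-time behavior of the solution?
As t → ∞, T → 0. Damping (γ=1.7) dissipates energy; oscillations decay exponentially.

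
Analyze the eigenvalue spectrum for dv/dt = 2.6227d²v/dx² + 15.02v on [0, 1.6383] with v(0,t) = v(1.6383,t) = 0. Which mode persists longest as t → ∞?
Eigenvalues: λₙ = 2.6227n²π²/1.6383² - 15.02.
First three modes:
  n=1: λ₁ = 2.6227π²/1.6383² - 15.02 ≈ -5.376
  n=2: λ₂ = 10.4908π²/1.6383² - 15.02 ≈ 23.556
  n=3: λ₃ = 23.6043π²/1.6383² - 15.02 ≈ 71.777
Since 2.6227π²/1.6383² ≈ 9.644 < 15.02, λ₁ < 0.
The n=1 mode grows fastest (−λₙ is largest for n=1) → dominates.
Asymptotic: v ~ c₁ sin(πx/1.6383) e^{5.376t} (exponential growth at rate −λ₁ ≈ 5.376).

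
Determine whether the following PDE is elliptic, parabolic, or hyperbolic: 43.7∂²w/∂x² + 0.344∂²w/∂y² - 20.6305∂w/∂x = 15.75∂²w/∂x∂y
Rewriting in standard form: 43.7∂²w/∂x² - 15.75∂²w/∂x∂y + 0.344∂²w/∂y² - 20.6305∂w/∂x = 0. Coefficients: A = 43.7, B = -15.75, C = 0.344. B² - 4AC = 187.9313, which is positive, so the equation is hyperbolic.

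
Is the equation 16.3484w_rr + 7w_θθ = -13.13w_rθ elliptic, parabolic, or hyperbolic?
Rewriting in standard form: 16.3484w_rr + 13.13w_rθ + 7w_θθ = 0. Computing B² - 4AC with A = 16.3484, B = 13.13, C = 7: discriminant = -285.3583 (negative). Answer: elliptic.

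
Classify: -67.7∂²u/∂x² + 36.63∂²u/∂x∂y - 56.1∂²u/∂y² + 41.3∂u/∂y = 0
Elliptic (discriminant = -13850.1231).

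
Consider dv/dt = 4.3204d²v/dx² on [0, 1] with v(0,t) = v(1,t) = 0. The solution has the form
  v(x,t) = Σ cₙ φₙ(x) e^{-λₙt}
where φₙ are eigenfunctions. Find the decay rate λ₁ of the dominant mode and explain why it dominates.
Eigenvalues: λₙ = 4.3204n²π².
First three modes:
  n=1: λ₁ = 4.3204π² ≈ 42.641
  n=2: λ₂ = 17.2816π² ≈ 170.563 (4× faster decay)
  n=3: λ₃ = 38.8836π² ≈ 383.766 (9× faster decay)
As t → ∞, higher modes decay exponentially faster. The n=1 mode dominates: v ~ c₁ sin(πx) e^{-λ₁t}.
Decay rate: λ₁ = 4.3204π² ≈ 42.641.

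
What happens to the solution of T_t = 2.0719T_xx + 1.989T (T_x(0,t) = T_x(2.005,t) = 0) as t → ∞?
T grows unboundedly. With Neumann BCs the constant mode has diffusion eigenvalue 0, so any r > 0 makes it grow like e^(1.989t); solution grows exponentially.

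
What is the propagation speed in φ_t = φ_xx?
Infinite. The heat equation is parabolic, not hyperbolic, so disturbances propagate instantly.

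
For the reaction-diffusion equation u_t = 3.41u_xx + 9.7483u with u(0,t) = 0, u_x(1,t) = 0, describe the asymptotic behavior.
u grows unboundedly. Reaction dominates diffusion (r=9.7483 > κπ²/(4L²)≈8.41); solution grows exponentially.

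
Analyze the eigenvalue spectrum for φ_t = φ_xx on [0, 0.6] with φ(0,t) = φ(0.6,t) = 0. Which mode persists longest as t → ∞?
Eigenvalues: λₙ = n²π²/0.6².
First three modes:
  n=1: λ₁ = π²/0.6² ≈ 27.416
  n=2: λ₂ = 4π²/0.6² ≈ 109.662 (4× faster decay)
  n=3: λ₃ = 9π²/0.6² ≈ 246.74 (9× faster decay)
As t → ∞, higher modes decay exponentially faster. The n=1 mode dominates: φ ~ c₁ sin(πx/0.6) e^{-λ₁t}.
Decay rate: λ₁ = π²/0.6² ≈ 27.416.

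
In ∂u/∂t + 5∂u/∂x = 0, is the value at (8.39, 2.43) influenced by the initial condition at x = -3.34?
No. Only data at x = -3.76 affects (8.39, 2.43). Advection has one-way propagation along characteristics.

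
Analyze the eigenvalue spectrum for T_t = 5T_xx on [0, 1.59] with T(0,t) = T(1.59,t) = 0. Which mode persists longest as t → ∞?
Eigenvalues: λₙ = 5n²π²/1.59².
First three modes:
  n=1: λ₁ = 5π²/1.59² ≈ 19.52
  n=2: λ₂ = 20π²/1.59² ≈ 78.079 (4× faster decay)
  n=3: λ₃ = 45π²/1.59² ≈ 175.678 (9× faster decay)
As t → ∞, higher modes decay exponentially faster. The n=1 mode dominates: T ~ c₁ sin(πx/1.59) e^{-λ₁t}.
Decay rate: λ₁ = 5π²/1.59² ≈ 19.52.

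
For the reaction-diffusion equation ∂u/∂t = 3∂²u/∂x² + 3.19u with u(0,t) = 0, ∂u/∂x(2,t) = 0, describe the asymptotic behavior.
u grows unboundedly. Reaction dominates diffusion (r=3.19 > κπ²/(4L²)≈1.85); solution grows exponentially.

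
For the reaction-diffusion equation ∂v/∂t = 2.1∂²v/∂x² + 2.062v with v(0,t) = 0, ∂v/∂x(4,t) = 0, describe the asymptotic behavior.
v grows unboundedly. Reaction dominates diffusion (r=2.062 > κπ²/(4L²)≈0.32); solution grows exponentially.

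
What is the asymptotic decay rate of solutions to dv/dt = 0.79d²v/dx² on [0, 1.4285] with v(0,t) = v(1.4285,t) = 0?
Eigenvalues: λₙ = 0.79n²π²/1.4285².
First three modes:
  n=1: λ₁ = 0.79π²/1.4285² ≈ 3.821
  n=2: λ₂ = 3.16π²/1.4285² ≈ 15.284 (4× faster decay)
  n=3: λ₃ = 7.11π²/1.4285² ≈ 34.388 (9× faster decay)
As t → ∞, higher modes decay exponentially faster. The n=1 mode dominates: v ~ c₁ sin(πx/1.4285) e^{-λ₁t}.
Decay rate: λ₁ = 0.79π²/1.4285² ≈ 3.821.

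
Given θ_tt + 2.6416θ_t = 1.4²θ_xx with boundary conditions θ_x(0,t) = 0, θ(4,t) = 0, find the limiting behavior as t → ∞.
θ → 0. Damping (γ=2.6416) dissipates energy; oscillations decay exponentially.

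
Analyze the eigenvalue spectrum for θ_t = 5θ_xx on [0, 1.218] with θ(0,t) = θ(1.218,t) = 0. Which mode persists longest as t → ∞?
Eigenvalues: λₙ = 5n²π²/1.218².
First three modes:
  n=1: λ₁ = 5π²/1.218² ≈ 33.264
  n=2: λ₂ = 20π²/1.218² ≈ 133.056 (4× faster decay)
  n=3: λ₃ = 45π²/1.218² ≈ 299.376 (9× faster decay)
As t → ∞, higher modes decay exponentially faster. The n=1 mode dominates: θ ~ c₁ sin(πx/1.218) e^{-λ₁t}.
Decay rate: λ₁ = 5π²/1.218² ≈ 33.264.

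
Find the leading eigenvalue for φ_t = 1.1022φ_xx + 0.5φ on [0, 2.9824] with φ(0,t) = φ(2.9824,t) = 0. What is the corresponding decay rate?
Eigenvalues: λₙ = 1.1022n²π²/2.9824² - 0.5.
First three modes:
  n=1: λ₁ = 1.1022π²/2.9824² - 0.5 ≈ 0.723
  n=2: λ₂ = 4.4088π²/2.9824² - 0.5 ≈ 4.392
  n=3: λ₃ = 9.9198π²/2.9824² - 0.5 ≈ 10.507
Since 1.1022π²/2.9824² ≈ 1.223 > 0.5, all λₙ > 0.
The n=1 mode decays slowest → dominates as t → ∞.
Asymptotic: φ ~ c₁ sin(πx/2.9824) e^{-λ₁t} with decay rate λ₁ ≈ 0.723.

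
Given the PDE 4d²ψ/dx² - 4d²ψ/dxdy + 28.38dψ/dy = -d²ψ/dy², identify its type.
Rewriting in standard form: 4d²ψ/dx² - 4d²ψ/dxdy + d²ψ/dy² + 28.38dψ/dy = 0. The second-order coefficients are A = 4, B = -4, C = 1. Since B² - 4AC = 0 = 0, this is a parabolic PDE.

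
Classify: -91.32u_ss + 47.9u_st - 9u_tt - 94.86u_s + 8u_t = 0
Elliptic (discriminant = -993.11).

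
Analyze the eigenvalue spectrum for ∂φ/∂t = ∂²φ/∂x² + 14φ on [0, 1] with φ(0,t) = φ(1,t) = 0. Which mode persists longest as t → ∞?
Eigenvalues: λₙ = n²π²/1² - 14.
First three modes:
  n=1: λ₁ = π² - 14 ≈ -4.13
  n=2: λ₂ = 4π² - 14 ≈ 25.478
  n=3: λ₃ = 9π² - 14 ≈ 74.826
Since π² ≈ 9.87 < 14, λ₁ < 0.
The n=1 mode grows fastest (−λₙ is largest for n=1) → dominates.
Asymptotic: φ ~ c₁ sin(πx/1) e^{4.13t} (exponential growth at rate −λ₁ ≈ 4.13).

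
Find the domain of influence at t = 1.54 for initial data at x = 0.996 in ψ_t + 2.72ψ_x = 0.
At x = 5.1848. The characteristic carries data from (0.996, 0) to (5.1848, 1.54).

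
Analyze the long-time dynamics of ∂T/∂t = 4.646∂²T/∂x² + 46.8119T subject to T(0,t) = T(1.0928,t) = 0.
Long-time behavior: T grows unboundedly. Reaction dominates diffusion (r=46.8119 > κπ²/L²≈38.4); solution grows exponentially.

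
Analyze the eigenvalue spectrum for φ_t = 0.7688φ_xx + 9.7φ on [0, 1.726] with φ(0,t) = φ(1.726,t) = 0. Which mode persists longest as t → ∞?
Eigenvalues: λₙ = 0.7688n²π²/1.726² - 9.7.
First three modes:
  n=1: λ₁ = 0.7688π²/1.726² - 9.7 ≈ -7.153
  n=2: λ₂ = 3.0752π²/1.726² - 9.7 ≈ 0.488
  n=3: λ₃ = 6.9192π²/1.726² - 9.7 ≈ 13.223
Since 0.7688π²/1.726² ≈ 2.547 < 9.7, λ₁ < 0.
The n=1 mode grows fastest (−λₙ is largest for n=1) → dominates.
Asymptotic: φ ~ c₁ sin(πx/1.726) e^{7.153t} (exponential growth at rate −λ₁ ≈ 7.153).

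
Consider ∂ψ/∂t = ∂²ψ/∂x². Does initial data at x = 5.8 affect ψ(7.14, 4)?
Yes, for any finite x. The heat equation has infinite propagation speed, so all initial data affects all points at any t > 0.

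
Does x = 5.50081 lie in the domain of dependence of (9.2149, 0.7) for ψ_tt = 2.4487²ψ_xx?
No. The domain of dependence is [7.50081, 10.92899], and 5.50081 is outside this interval.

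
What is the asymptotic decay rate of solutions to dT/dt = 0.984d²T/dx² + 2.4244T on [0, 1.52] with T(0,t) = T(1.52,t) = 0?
Eigenvalues: λₙ = 0.984n²π²/1.52² - 2.4244.
First three modes:
  n=1: λ₁ = 0.984π²/1.52² - 2.4244 ≈ 1.779
  n=2: λ₂ = 3.936π²/1.52² - 2.4244 ≈ 14.389
  n=3: λ₃ = 8.856π²/1.52² - 2.4244 ≈ 35.407
Since 0.984π²/1.52² ≈ 4.203 > 2.4244, all λₙ > 0.
The n=1 mode decays slowest → dominates as t → ∞.
Asymptotic: T ~ c₁ sin(πx/1.52) e^{-λ₁t} with decay rate λ₁ ≈ 1.779.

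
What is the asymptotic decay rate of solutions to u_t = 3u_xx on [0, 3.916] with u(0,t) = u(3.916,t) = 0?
Eigenvalues: λₙ = 3n²π²/3.916².
First three modes:
  n=1: λ₁ = 3π²/3.916² ≈ 1.931
  n=2: λ₂ = 12π²/3.916² ≈ 7.723 (4× faster decay)
  n=3: λ₃ = 27π²/3.916² ≈ 17.377 (9× faster decay)
As t → ∞, higher modes decay exponentially faster. The n=1 mode dominates: u ~ c₁ sin(πx/3.916) e^{-λ₁t}.
Decay rate: λ₁ = 3π²/3.916² ≈ 1.931.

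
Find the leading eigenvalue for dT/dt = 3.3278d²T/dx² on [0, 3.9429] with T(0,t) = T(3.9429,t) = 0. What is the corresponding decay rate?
Eigenvalues: λₙ = 3.3278n²π²/3.9429².
First three modes:
  n=1: λ₁ = 3.3278π²/3.9429² ≈ 2.113
  n=2: λ₂ = 13.3112π²/3.9429² ≈ 8.451 (4× faster decay)
  n=3: λ₃ = 29.9502π²/3.9429² ≈ 19.014 (9× faster decay)
As t → ∞, higher modes decay exponentially faster. The n=1 mode dominates: T ~ c₁ sin(πx/3.9429) e^{-λ₁t}.
Decay rate: λ₁ = 3.3278π²/3.9429² ≈ 2.113.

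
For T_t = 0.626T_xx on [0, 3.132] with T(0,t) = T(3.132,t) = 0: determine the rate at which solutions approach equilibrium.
Eigenvalues: λₙ = 0.626n²π²/3.132².
First three modes:
  n=1: λ₁ = 0.626π²/3.132² ≈ 0.63
  n=2: λ₂ = 2.504π²/3.132² ≈ 2.519 (4× faster decay)
  n=3: λ₃ = 5.634π²/3.132² ≈ 5.669 (9× faster decay)
As t → ∞, higher modes decay exponentially faster. The n=1 mode dominates: T ~ c₁ sin(πx/3.132) e^{-λ₁t}.
Decay rate: λ₁ = 0.626π²/3.132² ≈ 0.63.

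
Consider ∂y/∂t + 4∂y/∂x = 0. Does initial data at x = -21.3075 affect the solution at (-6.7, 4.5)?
No. Only data at x = -24.7 affects (-6.7, 4.5). Advection has one-way propagation along characteristics.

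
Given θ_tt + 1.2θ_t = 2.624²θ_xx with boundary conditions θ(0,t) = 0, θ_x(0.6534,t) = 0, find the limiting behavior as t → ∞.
θ → 0. Damping (γ=1.2) dissipates energy; oscillations decay exponentially.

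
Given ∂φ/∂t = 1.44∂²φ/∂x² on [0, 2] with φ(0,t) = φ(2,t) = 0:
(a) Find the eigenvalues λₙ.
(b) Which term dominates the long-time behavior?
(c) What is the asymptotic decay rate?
Eigenvalues: λₙ = 1.44n²π²/2².
First three modes:
  n=1: λ₁ = 1.44π²/2² ≈ 3.553
  n=2: λ₂ = 5.76π²/2² ≈ 14.212 (4× faster decay)
  n=3: λ₃ = 12.96π²/2² ≈ 31.978 (9× faster decay)
As t → ∞, higher modes decay exponentially faster. The n=1 mode dominates: φ ~ c₁ sin(πx/2) e^{-λ₁t}.
Decay rate: λ₁ = 1.44π²/2² ≈ 3.553.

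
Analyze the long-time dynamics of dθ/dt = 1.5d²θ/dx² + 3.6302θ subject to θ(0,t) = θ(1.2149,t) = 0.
Long-time behavior: θ → 0. Diffusion dominates reaction (r=3.6302 < κπ²/L²≈10.03); solution decays.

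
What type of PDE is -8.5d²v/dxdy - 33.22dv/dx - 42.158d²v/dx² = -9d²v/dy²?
Rewriting in standard form: -42.158d²v/dx² - 8.5d²v/dxdy + 9d²v/dy² - 33.22dv/dx = 0. With A = -42.158, B = -8.5, C = 9, the discriminant is 1589.938. This is a hyperbolic PDE.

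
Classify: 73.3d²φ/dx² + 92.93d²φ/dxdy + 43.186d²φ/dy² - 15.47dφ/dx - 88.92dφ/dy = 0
Elliptic (discriminant = -4026.1503).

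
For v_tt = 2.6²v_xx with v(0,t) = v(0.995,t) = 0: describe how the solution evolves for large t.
v oscillates (no decay). Energy is conserved; the solution oscillates indefinitely as standing waves.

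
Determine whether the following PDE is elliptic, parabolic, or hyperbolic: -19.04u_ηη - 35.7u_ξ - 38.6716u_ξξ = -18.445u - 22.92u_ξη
Rewriting in standard form: -38.6716u_ξξ + 22.92u_ξη - 19.04u_ηη - 35.7u_ξ + 18.445u = 0. Coefficients: A = -38.6716, B = 22.92, C = -19.04. B² - 4AC = -2419.902656, which is negative, so the equation is elliptic.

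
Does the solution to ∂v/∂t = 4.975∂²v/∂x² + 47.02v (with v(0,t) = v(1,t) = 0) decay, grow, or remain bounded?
v → 0. Diffusion dominates reaction (r=47.02 < κπ²/L²≈49.1); solution decays.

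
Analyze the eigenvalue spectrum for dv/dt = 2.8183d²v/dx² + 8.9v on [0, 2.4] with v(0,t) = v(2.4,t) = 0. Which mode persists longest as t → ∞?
Eigenvalues: λₙ = 2.8183n²π²/2.4² - 8.9.
First three modes:
  n=1: λ₁ = 2.8183π²/2.4² - 8.9 ≈ -4.071
  n=2: λ₂ = 11.2732π²/2.4² - 8.9 ≈ 10.416
  n=3: λ₃ = 25.3647π²/2.4² - 8.9 ≈ 34.562
Since 2.8183π²/2.4² ≈ 4.829 < 8.9, λ₁ < 0.
The n=1 mode grows fastest (−λₙ is largest for n=1) → dominates.
Asymptotic: v ~ c₁ sin(πx/2.4) e^{4.071t} (exponential growth at rate −λ₁ ≈ 4.071).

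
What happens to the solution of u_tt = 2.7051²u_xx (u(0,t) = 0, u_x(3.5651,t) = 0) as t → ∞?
u oscillates (no decay). Energy is conserved; the solution oscillates indefinitely as standing waves.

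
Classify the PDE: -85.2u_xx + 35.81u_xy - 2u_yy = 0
A = -85.2, B = 35.81, C = -2. Discriminant B² - 4AC = 600.7561. Since 600.7561 > 0, hyperbolic.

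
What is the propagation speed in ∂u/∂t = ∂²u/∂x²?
Infinite. The heat equation is parabolic, not hyperbolic, so disturbances propagate instantly.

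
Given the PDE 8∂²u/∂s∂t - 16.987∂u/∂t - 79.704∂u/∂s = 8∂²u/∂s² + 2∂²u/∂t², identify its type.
Rewriting in standard form: -8∂²u/∂s² + 8∂²u/∂s∂t - 2∂²u/∂t² - 79.704∂u/∂s - 16.987∂u/∂t = 0. The second-order coefficients are A = -8, B = 8, C = -2. Since B² - 4AC = 0 = 0, this is a parabolic PDE.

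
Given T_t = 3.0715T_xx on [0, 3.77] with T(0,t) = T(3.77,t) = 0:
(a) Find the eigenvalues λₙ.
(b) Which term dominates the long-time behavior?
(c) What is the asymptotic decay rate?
Eigenvalues: λₙ = 3.0715n²π²/3.77².
First three modes:
  n=1: λ₁ = 3.0715π²/3.77² ≈ 2.133
  n=2: λ₂ = 12.286π²/3.77² ≈ 8.532 (4× faster decay)
  n=3: λ₃ = 27.6435π²/3.77² ≈ 19.196 (9× faster decay)
As t → ∞, higher modes decay exponentially faster. The n=1 mode dominates: T ~ c₁ sin(πx/3.77) e^{-λ₁t}.
Decay rate: λ₁ = 3.0715π²/3.77² ≈ 2.133.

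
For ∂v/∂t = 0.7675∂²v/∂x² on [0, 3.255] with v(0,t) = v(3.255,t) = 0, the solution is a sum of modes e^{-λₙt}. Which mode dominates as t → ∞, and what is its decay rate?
Eigenvalues: λₙ = 0.7675n²π²/3.255².
First three modes:
  n=1: λ₁ = 0.7675π²/3.255² ≈ 0.715
  n=2: λ₂ = 3.07π²/3.255² ≈ 2.86 (4× faster decay)
  n=3: λ₃ = 6.9075π²/3.255² ≈ 6.435 (9× faster decay)
As t → ∞, higher modes decay exponentially faster. The n=1 mode dominates: v ~ c₁ sin(πx/3.255) e^{-λ₁t}.
Decay rate: λ₁ = 0.7675π²/3.255² ≈ 0.715.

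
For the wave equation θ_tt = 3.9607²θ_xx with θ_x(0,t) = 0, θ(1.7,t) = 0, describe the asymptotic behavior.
θ oscillates (no decay). Energy is conserved; the solution oscillates indefinitely as standing waves.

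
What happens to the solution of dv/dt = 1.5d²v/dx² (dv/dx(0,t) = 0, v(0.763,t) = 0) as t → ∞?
v → 0. Heat escapes through the Dirichlet boundary.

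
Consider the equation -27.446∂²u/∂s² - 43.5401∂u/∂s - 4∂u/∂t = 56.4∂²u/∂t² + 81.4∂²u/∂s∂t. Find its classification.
Rewriting in standard form: -27.446∂²u/∂s² - 81.4∂²u/∂s∂t - 56.4∂²u/∂t² - 43.5401∂u/∂s - 4∂u/∂t = 0. Hyperbolic. (A = -27.446, B = -81.4, C = -56.4 gives B² - 4AC = 434.1424.)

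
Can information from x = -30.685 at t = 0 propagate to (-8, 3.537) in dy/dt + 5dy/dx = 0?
No. Only data at x = -25.685 affects (-8, 3.537). Advection has one-way propagation along characteristics.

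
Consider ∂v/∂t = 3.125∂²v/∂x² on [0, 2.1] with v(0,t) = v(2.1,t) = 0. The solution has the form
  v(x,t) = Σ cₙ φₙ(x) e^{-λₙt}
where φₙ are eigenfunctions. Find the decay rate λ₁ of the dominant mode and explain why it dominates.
Eigenvalues: λₙ = 3.125n²π²/2.1².
First three modes:
  n=1: λ₁ = 3.125π²/2.1² ≈ 6.994
  n=2: λ₂ = 12.5π²/2.1² ≈ 27.975 (4× faster decay)
  n=3: λ₃ = 28.125π²/2.1² ≈ 62.944 (9× faster decay)
As t → ∞, higher modes decay exponentially faster. The n=1 mode dominates: v ~ c₁ sin(πx/2.1) e^{-λ₁t}.
Decay rate: λ₁ = 3.125π²/2.1² ≈ 6.994.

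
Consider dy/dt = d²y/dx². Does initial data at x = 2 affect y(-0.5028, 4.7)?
Yes, for any finite x. The heat equation has infinite propagation speed, so all initial data affects all points at any t > 0.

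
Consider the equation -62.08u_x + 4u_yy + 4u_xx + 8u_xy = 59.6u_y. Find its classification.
Rewriting in standard form: 4u_xx + 8u_xy + 4u_yy - 62.08u_x - 59.6u_y = 0. Parabolic. (A = 4, B = 8, C = 4 gives B² - 4AC = 0.)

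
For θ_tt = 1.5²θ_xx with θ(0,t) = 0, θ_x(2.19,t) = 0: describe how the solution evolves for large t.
θ oscillates (no decay). Energy is conserved; the solution oscillates indefinitely as standing waves.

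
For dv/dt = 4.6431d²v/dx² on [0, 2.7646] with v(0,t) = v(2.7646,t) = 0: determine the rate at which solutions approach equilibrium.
Eigenvalues: λₙ = 4.6431n²π²/2.7646².
First three modes:
  n=1: λ₁ = 4.6431π²/2.7646² ≈ 5.996
  n=2: λ₂ = 18.5724π²/2.7646² ≈ 23.983 (4× faster decay)
  n=3: λ₃ = 41.7879π²/2.7646² ≈ 53.962 (9× faster decay)
As t → ∞, higher modes decay exponentially faster. The n=1 mode dominates: v ~ c₁ sin(πx/2.7646) e^{-λ₁t}.
Decay rate: λ₁ = 4.6431π²/2.7646² ≈ 5.996.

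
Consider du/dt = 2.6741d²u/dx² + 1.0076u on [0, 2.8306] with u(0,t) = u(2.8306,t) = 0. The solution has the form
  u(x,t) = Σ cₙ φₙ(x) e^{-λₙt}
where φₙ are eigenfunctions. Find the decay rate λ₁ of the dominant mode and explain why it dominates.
Eigenvalues: λₙ = 2.6741n²π²/2.8306² - 1.0076.
First three modes:
  n=1: λ₁ = 2.6741π²/2.8306² - 1.0076 ≈ 2.286
  n=2: λ₂ = 10.6964π²/2.8306² - 1.0076 ≈ 12.168
  n=3: λ₃ = 24.0669π²/2.8306² - 1.0076 ≈ 28.638
Since 2.6741π²/2.8306² ≈ 3.294 > 1.0076, all λₙ > 0.
The n=1 mode decays slowest → dominates as t → ∞.
Asymptotic: u ~ c₁ sin(πx/2.8306) e^{-λ₁t} with decay rate λ₁ ≈ 2.286.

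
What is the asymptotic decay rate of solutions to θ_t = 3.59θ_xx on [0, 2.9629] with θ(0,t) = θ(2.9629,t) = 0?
Eigenvalues: λₙ = 3.59n²π²/2.9629².
First three modes:
  n=1: λ₁ = 3.59π²/2.9629² ≈ 4.036
  n=2: λ₂ = 14.36π²/2.9629² ≈ 16.144 (4× faster decay)
  n=3: λ₃ = 32.31π²/2.9629² ≈ 36.325 (9× faster decay)
As t → ∞, higher modes decay exponentially faster. The n=1 mode dominates: θ ~ c₁ sin(πx/2.9629) e^{-λ₁t}.
Decay rate: λ₁ = 3.59π²/2.9629² ≈ 4.036.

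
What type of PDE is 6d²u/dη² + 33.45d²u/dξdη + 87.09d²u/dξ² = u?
Rewriting in standard form: 87.09d²u/dξ² + 33.45d²u/dξdη + 6d²u/dη² - u = 0. With A = 87.09, B = 33.45, C = 6, the discriminant is -971.2575. This is an elliptic PDE.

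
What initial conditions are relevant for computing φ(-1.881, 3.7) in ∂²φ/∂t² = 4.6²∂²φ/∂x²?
Domain of dependence: [-18.901, 15.139]. Signals travel at speed 4.6, so data within |x - -1.881| ≤ 4.6·3.7 = 17.02 can reach the point.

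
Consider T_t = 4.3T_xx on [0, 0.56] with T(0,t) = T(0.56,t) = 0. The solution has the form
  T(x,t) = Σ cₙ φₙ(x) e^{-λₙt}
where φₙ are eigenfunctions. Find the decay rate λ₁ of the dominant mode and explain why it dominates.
Eigenvalues: λₙ = 4.3n²π²/0.56².
First three modes:
  n=1: λ₁ = 4.3π²/0.56² ≈ 135.329
  n=2: λ₂ = 17.2π²/0.56² ≈ 541.318 (4× faster decay)
  n=3: λ₃ = 38.7π²/0.56² ≈ 1217.965 (9× faster decay)
As t → ∞, higher modes decay exponentially faster. The n=1 mode dominates: T ~ c₁ sin(πx/0.56) e^{-λ₁t}.
Decay rate: λ₁ = 4.3π²/0.56² ≈ 135.329.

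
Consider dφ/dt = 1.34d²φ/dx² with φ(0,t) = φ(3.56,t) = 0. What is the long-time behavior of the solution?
As t → ∞, φ → 0. Heat diffuses out through both boundaries.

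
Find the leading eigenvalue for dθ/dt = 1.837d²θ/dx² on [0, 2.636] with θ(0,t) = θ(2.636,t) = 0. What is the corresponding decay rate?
Eigenvalues: λₙ = 1.837n²π²/2.636².
First three modes:
  n=1: λ₁ = 1.837π²/2.636² ≈ 2.609
  n=2: λ₂ = 7.348π²/2.636² ≈ 10.437 (4× faster decay)
  n=3: λ₃ = 16.533π²/2.636² ≈ 23.483 (9× faster decay)
As t → ∞, higher modes decay exponentially faster. The n=1 mode dominates: θ ~ c₁ sin(πx/2.636) e^{-λ₁t}.
Decay rate: λ₁ = 1.837π²/2.636² ≈ 2.609.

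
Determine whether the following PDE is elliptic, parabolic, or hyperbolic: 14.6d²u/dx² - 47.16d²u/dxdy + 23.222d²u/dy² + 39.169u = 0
Coefficients: A = 14.6, B = -47.16, C = 23.222. B² - 4AC = 867.9008, which is positive, so the equation is hyperbolic.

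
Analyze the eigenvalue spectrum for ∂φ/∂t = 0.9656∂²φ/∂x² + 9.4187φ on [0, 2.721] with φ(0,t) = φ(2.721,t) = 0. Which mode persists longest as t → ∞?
Eigenvalues: λₙ = 0.9656n²π²/2.721² - 9.4187.
First three modes:
  n=1: λ₁ = 0.9656π²/2.721² - 9.4187 ≈ -8.132
  n=2: λ₂ = 3.8624π²/2.721² - 9.4187 ≈ -4.27
  n=3: λ₃ = 8.6904π²/2.721² - 9.4187 ≈ 2.166
Since 0.9656π²/2.721² ≈ 1.287 < 9.4187, λ₁ < 0.
The n=1 mode grows fastest (−λₙ is largest for n=1) → dominates.
Asymptotic: φ ~ c₁ sin(πx/2.721) e^{8.132t} (exponential growth at rate −λ₁ ≈ 8.132).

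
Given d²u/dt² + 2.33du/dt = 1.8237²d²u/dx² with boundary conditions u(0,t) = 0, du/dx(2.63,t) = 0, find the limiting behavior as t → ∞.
u → 0. Damping (γ=2.33) dissipates energy; oscillations decay exponentially.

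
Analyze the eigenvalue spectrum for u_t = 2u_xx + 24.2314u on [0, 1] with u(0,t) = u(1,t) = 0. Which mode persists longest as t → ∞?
Eigenvalues: λₙ = 2n²π²/1² - 24.2314.
First three modes:
  n=1: λ₁ = 2π² - 24.2314 ≈ -4.492
  n=2: λ₂ = 8π² - 24.2314 ≈ 54.725
  n=3: λ₃ = 18π² - 24.2314 ≈ 153.421
Since 2π² ≈ 19.739 < 24.2314, λ₁ < 0.
The n=1 mode grows fastest (−λₙ is largest for n=1) → dominates.
Asymptotic: u ~ c₁ sin(πx/1) e^{4.492t} (exponential growth at rate −λ₁ ≈ 4.492).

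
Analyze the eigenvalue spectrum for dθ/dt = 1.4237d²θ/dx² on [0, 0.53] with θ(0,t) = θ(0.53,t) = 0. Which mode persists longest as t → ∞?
Eigenvalues: λₙ = 1.4237n²π²/0.53².
First three modes:
  n=1: λ₁ = 1.4237π²/0.53² ≈ 50.023
  n=2: λ₂ = 5.6948π²/0.53² ≈ 200.091 (4× faster decay)
  n=3: λ₃ = 12.8133π²/0.53² ≈ 450.204 (9× faster decay)
As t → ∞, higher modes decay exponentially faster. The n=1 mode dominates: θ ~ c₁ sin(πx/0.53) e^{-λ₁t}.
Decay rate: λ₁ = 1.4237π²/0.53² ≈ 50.023.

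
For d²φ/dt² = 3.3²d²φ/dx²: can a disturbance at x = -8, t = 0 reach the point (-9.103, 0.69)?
Yes. The domain of dependence is [-11.38, -6.826], and -8 ∈ [-11.38, -6.826].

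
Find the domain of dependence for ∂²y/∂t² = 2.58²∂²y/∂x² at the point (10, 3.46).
Domain of dependence: [1.0732, 18.9268]. Signals travel at speed 2.58, so data within |x - 10| ≤ 2.58·3.46 = 8.9268 can reach the point.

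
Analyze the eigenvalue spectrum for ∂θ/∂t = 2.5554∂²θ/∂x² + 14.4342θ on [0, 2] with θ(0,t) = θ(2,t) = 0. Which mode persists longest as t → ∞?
Eigenvalues: λₙ = 2.5554n²π²/2² - 14.4342.
First three modes:
  n=1: λ₁ = 2.5554π²/2² - 14.4342 ≈ -8.129
  n=2: λ₂ = 10.2216π²/2² - 14.4342 ≈ 10.787
  n=3: λ₃ = 22.9986π²/2² - 14.4342 ≈ 42.313
Since 2.5554π²/2² ≈ 6.305 < 14.4342, λ₁ < 0.
The n=1 mode grows fastest (−λₙ is largest for n=1) → dominates.
Asymptotic: θ ~ c₁ sin(πx/2) e^{8.129t} (exponential growth at rate −λ₁ ≈ 8.129).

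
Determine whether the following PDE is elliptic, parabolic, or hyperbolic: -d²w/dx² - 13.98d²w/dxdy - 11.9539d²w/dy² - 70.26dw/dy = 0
Coefficients: A = -1, B = -13.98, C = -11.9539. B² - 4AC = 147.6248, which is positive, so the equation is hyperbolic.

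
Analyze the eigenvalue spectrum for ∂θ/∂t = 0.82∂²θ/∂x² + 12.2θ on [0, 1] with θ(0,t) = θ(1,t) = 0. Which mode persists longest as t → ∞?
Eigenvalues: λₙ = 0.82n²π²/1² - 12.2.
First three modes:
  n=1: λ₁ = 0.82π² - 12.2 ≈ -4.107
  n=2: λ₂ = 3.28π² - 12.2 ≈ 20.172
  n=3: λ₃ = 7.38π² - 12.2 ≈ 60.638
Since 0.82π² ≈ 8.093 < 12.2, λ₁ < 0.
The n=1 mode grows fastest (−λₙ is largest for n=1) → dominates.
Asymptotic: θ ~ c₁ sin(πx/1) e^{4.107t} (exponential growth at rate −λ₁ ≈ 4.107).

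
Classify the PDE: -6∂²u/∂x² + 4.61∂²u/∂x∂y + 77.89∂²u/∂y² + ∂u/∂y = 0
A = -6, B = 4.61, C = 77.89. Discriminant B² - 4AC = 1890.6121. Since 1890.6121 > 0, hyperbolic.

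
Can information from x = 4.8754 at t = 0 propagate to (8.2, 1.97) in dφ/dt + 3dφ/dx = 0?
No. Only data at x = 2.29 affects (8.2, 1.97). Advection has one-way propagation along characteristics.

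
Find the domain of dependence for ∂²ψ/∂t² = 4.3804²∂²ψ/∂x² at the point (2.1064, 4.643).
Domain of dependence: [-18.2317972, 22.4445972]. Signals travel at speed 4.3804, so data within |x - 2.1064| ≤ 4.3804·4.643 = 20.3381972 can reach the point.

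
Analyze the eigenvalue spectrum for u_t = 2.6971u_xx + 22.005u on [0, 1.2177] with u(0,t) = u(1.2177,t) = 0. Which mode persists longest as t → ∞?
Eigenvalues: λₙ = 2.6971n²π²/1.2177² - 22.005.
First three modes:
  n=1: λ₁ = 2.6971π²/1.2177² - 22.005 ≈ -4.053
  n=2: λ₂ = 10.7884π²/1.2177² - 22.005 ≈ 49.804
  n=3: λ₃ = 24.2739π²/1.2177² - 22.005 ≈ 139.564
Since 2.6971π²/1.2177² ≈ 17.952 < 22.005, λ₁ < 0.
The n=1 mode grows fastest (−λₙ is largest for n=1) → dominates.
Asymptotic: u ~ c₁ sin(πx/1.2177) e^{4.053t} (exponential growth at rate −λ₁ ≈ 4.053).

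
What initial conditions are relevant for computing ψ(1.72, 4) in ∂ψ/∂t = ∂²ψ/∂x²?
The entire real line. The heat equation has infinite propagation speed: any initial disturbance instantly affects all points (though exponentially small far away).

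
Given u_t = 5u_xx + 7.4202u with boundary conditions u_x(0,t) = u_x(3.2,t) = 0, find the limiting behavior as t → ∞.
u grows unboundedly. With Neumann BCs the constant mode has diffusion eigenvalue 0, so any r > 0 makes it grow like e^(7.4202t); solution grows exponentially.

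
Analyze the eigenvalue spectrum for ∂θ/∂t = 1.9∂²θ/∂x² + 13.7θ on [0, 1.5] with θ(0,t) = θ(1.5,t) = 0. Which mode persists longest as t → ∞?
Eigenvalues: λₙ = 1.9n²π²/1.5² - 13.7.
First three modes:
  n=1: λ₁ = 1.9π²/1.5² - 13.7 ≈ -5.366
  n=2: λ₂ = 7.6π²/1.5² - 13.7 ≈ 19.637
  n=3: λ₃ = 17.1π²/1.5² - 13.7 ≈ 61.309
Since 1.9π²/1.5² ≈ 8.334 < 13.7, λ₁ < 0.
The n=1 mode grows fastest (−λₙ is largest for n=1) → dominates.
Asymptotic: θ ~ c₁ sin(πx/1.5) e^{5.366t} (exponential growth at rate −λ₁ ≈ 5.366).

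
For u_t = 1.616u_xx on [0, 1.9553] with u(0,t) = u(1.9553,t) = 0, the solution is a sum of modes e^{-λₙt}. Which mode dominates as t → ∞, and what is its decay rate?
Eigenvalues: λₙ = 1.616n²π²/1.9553².
First three modes:
  n=1: λ₁ = 1.616π²/1.9553² ≈ 4.172
  n=2: λ₂ = 6.464π²/1.9553² ≈ 16.687 (4× faster decay)
  n=3: λ₃ = 14.544π²/1.9553² ≈ 37.545 (9× faster decay)
As t → ∞, higher modes decay exponentially faster. The n=1 mode dominates: u ~ c₁ sin(πx/1.9553) e^{-λ₁t}.
Decay rate: λ₁ = 1.616π²/1.9553² ≈ 4.172.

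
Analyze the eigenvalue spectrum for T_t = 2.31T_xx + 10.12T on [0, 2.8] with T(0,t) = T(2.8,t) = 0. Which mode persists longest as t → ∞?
Eigenvalues: λₙ = 2.31n²π²/2.8² - 10.12.
First three modes:
  n=1: λ₁ = 2.31π²/2.8² - 10.12 ≈ -7.212
  n=2: λ₂ = 9.24π²/2.8² - 10.12 ≈ 1.512
  n=3: λ₃ = 20.79π²/2.8² - 10.12 ≈ 16.052
Since 2.31π²/2.8² ≈ 2.908 < 10.12, λ₁ < 0.
The n=1 mode grows fastest (−λₙ is largest for n=1) → dominates.
Asymptotic: T ~ c₁ sin(πx/2.8) e^{7.212t} (exponential growth at rate −λ₁ ≈ 7.212).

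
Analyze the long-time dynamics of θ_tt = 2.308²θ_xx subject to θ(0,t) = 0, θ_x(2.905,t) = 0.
Long-time behavior: θ oscillates (no decay). Energy is conserved; the solution oscillates indefinitely as standing waves.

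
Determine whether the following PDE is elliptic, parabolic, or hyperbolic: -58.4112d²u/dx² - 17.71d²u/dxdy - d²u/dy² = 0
Coefficients: A = -58.4112, B = -17.71, C = -1. B² - 4AC = 79.9993, which is positive, so the equation is hyperbolic.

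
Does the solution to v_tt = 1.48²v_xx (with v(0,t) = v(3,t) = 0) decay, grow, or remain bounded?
v oscillates (no decay). Energy is conserved; the solution oscillates indefinitely as standing waves.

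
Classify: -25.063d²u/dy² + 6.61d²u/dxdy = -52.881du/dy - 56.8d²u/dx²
Rewriting in standard form: 56.8d²u/dx² + 6.61d²u/dxdy - 25.063d²u/dy² + 52.881du/dy = 0. Hyperbolic (discriminant = 5738.0057).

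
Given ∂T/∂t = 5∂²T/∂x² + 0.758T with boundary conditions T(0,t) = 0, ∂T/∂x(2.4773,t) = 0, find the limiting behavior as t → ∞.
T → 0. Diffusion dominates reaction (r=0.758 < κπ²/(4L²)≈2.01); solution decays.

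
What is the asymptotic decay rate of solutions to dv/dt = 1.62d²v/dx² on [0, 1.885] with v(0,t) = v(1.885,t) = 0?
Eigenvalues: λₙ = 1.62n²π²/1.885².
First three modes:
  n=1: λ₁ = 1.62π²/1.885² ≈ 4.5
  n=2: λ₂ = 6.48π²/1.885² ≈ 17.999 (4× faster decay)
  n=3: λ₃ = 14.58π²/1.885² ≈ 40.498 (9× faster decay)
As t → ∞, higher modes decay exponentially faster. The n=1 mode dominates: v ~ c₁ sin(πx/1.885) e^{-λ₁t}.
Decay rate: λ₁ = 1.62π²/1.885² ≈ 4.5.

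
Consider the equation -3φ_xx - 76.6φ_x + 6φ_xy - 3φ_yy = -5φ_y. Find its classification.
Rewriting in standard form: -3φ_xx + 6φ_xy - 3φ_yy - 76.6φ_x + 5φ_y = 0. Parabolic. (A = -3, B = 6, C = -3 gives B² - 4AC = 0.)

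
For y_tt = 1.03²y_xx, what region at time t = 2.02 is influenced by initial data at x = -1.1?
Domain of influence: [-3.1806, 0.9806]. Data at x = -1.1 spreads outward at speed 1.03.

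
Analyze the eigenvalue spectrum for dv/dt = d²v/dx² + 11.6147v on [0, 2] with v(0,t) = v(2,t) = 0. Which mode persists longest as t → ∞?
Eigenvalues: λₙ = n²π²/2² - 11.6147.
First three modes:
  n=1: λ₁ = π²/2² - 11.6147 ≈ -9.147
  n=2: λ₂ = 4π²/2² - 11.6147 ≈ -1.745
  n=3: λ₃ = 9π²/2² - 11.6147 ≈ 10.592
Since π²/2² ≈ 2.467 < 11.6147, λ₁ < 0.
The n=1 mode grows fastest (−λₙ is largest for n=1) → dominates.
Asymptotic: v ~ c₁ sin(πx/2) e^{9.147t} (exponential growth at rate −λ₁ ≈ 9.147).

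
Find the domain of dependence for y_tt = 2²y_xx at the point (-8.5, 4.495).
Domain of dependence: [-17.49, 0.49]. Signals travel at speed 2, so data within |x - -8.5| ≤ 2·4.495 = 8.99 can reach the point.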